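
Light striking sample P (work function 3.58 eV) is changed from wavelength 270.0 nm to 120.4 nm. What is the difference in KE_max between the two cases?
5.7057 eV

Using Einstein's equation: KE_max = hc/λ - φ

For λ₁ = 270.0 nm:
KE₁ = hc/λ₁ - φ = 4.5920 - 3.58 = 1.0120 eV

For λ₂ = 120.4 nm:
KE₂ = hc/λ₂ - φ = 10.2977 - 3.58 = 6.7177 eV

Change in KE:
ΔKE = KE₂ - KE₁ = 6.7177 - 1.0120 = 5.7057 eV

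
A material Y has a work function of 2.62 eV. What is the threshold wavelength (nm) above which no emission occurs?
473.22 nm

The threshold wavelength is when the photon energy equals the work function:
hc/λ₀ = φ

Solving for λ₀:
λ₀ = hc/φ = (6.626×10⁻³⁴ J·s)(3×10⁸ m/s) / (2.62 eV × 1.602×10⁻¹⁹ J/eV)
λ₀ = 473.22 nm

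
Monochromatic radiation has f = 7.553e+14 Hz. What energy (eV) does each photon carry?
3.1237 eV

Using E = hf:

E = hf = (6.626×10⁻³⁴ J·s)(7.553e+14 Hz)
E = 3.1237 eV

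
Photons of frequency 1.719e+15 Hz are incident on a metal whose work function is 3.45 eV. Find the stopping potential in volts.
3.6592 V

The stopping potential V_s satisfies: eV_s = KE_max

First, find KE_max using Einstein's equation:
E_photon = hf = (6.626×10⁻³⁴ J·s)(1.719e+15 Hz) = 7.1092 eV
KE_max = E_photon - φ = 7.1092 - 3.45 = 3.6592 eV

Since eV_s = KE_max:
V_s = KE_max/e = 3.6592 V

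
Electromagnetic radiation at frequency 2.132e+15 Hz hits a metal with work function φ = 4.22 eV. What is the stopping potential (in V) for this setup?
4.5972 V

The stopping potential V_s satisfies: eV_s = KE_max

First, find KE_max using Einstein's equation:
E_photon = hf = (6.626×10⁻³⁴ J·s)(2.132e+15 Hz) = 8.8172 eV
KE_max = E_photon - φ = 8.8172 - 4.22 = 4.5972 eV

Since eV_s = KE_max:
V_s = KE_max/e = 4.5972 V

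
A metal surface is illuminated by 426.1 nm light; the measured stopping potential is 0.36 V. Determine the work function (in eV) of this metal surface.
2.55 eV

The stopping potential gives the maximum kinetic energy: KE_max = eV_s = 0.36 eV

From Einstein's photoelectric equation: KE_max = hc/λ - φ
Rearranging: φ = hc/λ - KE_max

Calculate photon energy:
E_photon = hc/λ = (6.626×10⁻³⁴ J·s)(3×10⁸ m/s) / (426.1×10⁻⁹ m) = 2.9097 eV

Therefore:
φ = 2.9097 - 0.36 = 2.55 eV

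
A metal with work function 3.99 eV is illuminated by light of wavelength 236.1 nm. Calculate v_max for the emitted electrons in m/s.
6.6610e+05 m/s

First, find the maximum kinetic energy:
E_photon = hc/λ = 5.2513 eV
KE_max = E_photon - φ = 5.2513 - 3.99 = 1.2613 eV

Convert to Joules: KE_max = 1.2613 × 1.602×10⁻¹⁹ J = 2.0209e-19 J

Then use KE = ½mv² to find velocity:
v = √(2·KE/m) = √(2 × 2.0209e-19 J / 9.109e-31 kg)
v = 6.6610e+05 m/s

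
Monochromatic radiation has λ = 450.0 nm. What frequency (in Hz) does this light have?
6.6621e+14 Hz

Using the wave equation: c = fλ

Solving for frequency:
f = c/λ = (3×10⁸ m/s) / (450.0×10⁻⁹ m)
f = 6.6621e+14 Hz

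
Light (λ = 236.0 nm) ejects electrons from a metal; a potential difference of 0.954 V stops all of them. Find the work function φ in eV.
4.30 eV

The stopping potential gives the maximum kinetic energy: KE_max = eV_s = 0.954 eV

From Einstein's photoelectric equation: KE_max = hc/λ - φ
Rearranging: φ = hc/λ - KE_max

Calculate photon energy:
E_photon = hc/λ = (6.626×10⁻³⁴ J·s)(3×10⁸ m/s) / (236.0×10⁻⁹ m) = 5.2536 eV

Therefore:
φ = 5.2536 - 0.954 = 4.30 eV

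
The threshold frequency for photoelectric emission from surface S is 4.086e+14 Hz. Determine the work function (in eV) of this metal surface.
1.69 eV

At the threshold frequency, photon energy equals work function:
φ = hf₀

Calculating:
φ = (6.626×10⁻³⁴ J·s)(4.086e+14 Hz)
φ = 1.69 eV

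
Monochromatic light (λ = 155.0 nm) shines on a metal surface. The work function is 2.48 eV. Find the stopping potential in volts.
5.5190 V

The stopping potential V_s satisfies: eV_s = KE_max

First, find KE_max using Einstein's equation:
E_photon = hc/λ = 7.9990 eV
KE_max = E_photon - φ = 7.9990 - 2.48 = 5.5190 eV

Since eV_s = KE_max:
V_s = KE_max/e = 5.5190 V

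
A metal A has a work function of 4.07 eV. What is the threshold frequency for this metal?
9.8412e+14 Hz

The threshold frequency is when the photon energy equals the work function:
hf₀ = φ

Solving for f₀:
f₀ = φ/h = (4.07 eV × 1.602×10⁻¹⁹ J/eV) / (6.626×10⁻³⁴ J·s)
f₀ = 9.8412e+14 Hz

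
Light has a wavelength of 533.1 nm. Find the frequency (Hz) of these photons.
5.6236e+14 Hz

Using the wave equation: c = fλ

Solving for frequency:
f = c/λ = (3×10⁸ m/s) / (533.1×10⁻⁹ m)
f = 5.6236e+14 Hz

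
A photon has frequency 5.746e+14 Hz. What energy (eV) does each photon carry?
2.3764 eV

Using E = hf:

E = hf = (6.626×10⁻³⁴ J·s)(5.746e+14 Hz)
E = 2.3764 eV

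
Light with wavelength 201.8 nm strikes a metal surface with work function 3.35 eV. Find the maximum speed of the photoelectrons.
9.9136e+05 m/s

First, find the maximum kinetic energy:
E_photon = hc/λ = 6.1439 eV
KE_max = E_photon - φ = 6.1439 - 3.35 = 2.7939 eV

Convert to Joules: KE_max = 2.7939 × 1.602×10⁻¹⁹ J = 4.4763e-19 J

Then use KE = ½mv² to find velocity:
v = √(2·KE/m) = √(2 × 4.4763e-19 J / 9.109e-31 kg)
v = 9.9136e+05 m/s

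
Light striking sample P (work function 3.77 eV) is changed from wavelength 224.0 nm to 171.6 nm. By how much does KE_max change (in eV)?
1.6902 eV

Using Einstein's equation: KE_max = hc/λ - φ

For λ₁ = 224.0 nm:
KE₁ = hc/λ₁ - φ = 5.5350 - 3.77 = 1.7650 eV

For λ₂ = 171.6 nm:
KE₂ = hc/λ₂ - φ = 7.2252 - 3.77 = 3.4552 eV

Change in KE:
ΔKE = KE₂ - KE₁ = 3.4552 - 1.7650 = 1.6902 eV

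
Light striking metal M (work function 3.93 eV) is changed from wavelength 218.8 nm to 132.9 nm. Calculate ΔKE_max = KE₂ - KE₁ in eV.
3.6626 eV

Using Einstein's equation: KE_max = hc/λ - φ

For λ₁ = 218.8 nm:
KE₁ = hc/λ₁ - φ = 5.6666 - 3.93 = 1.7366 eV

For λ₂ = 132.9 nm:
KE₂ = hc/λ₂ - φ = 9.3291 - 3.93 = 5.3991 eV

Change in KE:
ΔKE = KE₂ - KE₁ = 5.3991 - 1.7366 = 3.6626 eV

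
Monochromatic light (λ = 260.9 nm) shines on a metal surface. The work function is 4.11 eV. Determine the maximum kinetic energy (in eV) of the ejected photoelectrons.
0.6422 eV

Using Einstein's photoelectric equation: KE_max = hf - φ = hc/λ - φ

First, calculate the photon energy:
E_photon = hc/λ = (6.626×10⁻³⁴ J·s)(3×10⁸ m/s) / (260.9×10⁻⁹ m)
E_photon = 4.7522 eV

Then, the maximum kinetic energy:
KE_max = E_photon - φ = 4.7522 eV - 4.11 eV = 0.6422 eV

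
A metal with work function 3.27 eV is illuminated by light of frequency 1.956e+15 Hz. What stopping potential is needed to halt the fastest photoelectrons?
4.8194 V

The stopping potential V_s satisfies: eV_s = KE_max

First, find KE_max using Einstein's equation:
E_photon = hf = (6.626×10⁻³⁴ J·s)(1.956e+15 Hz) = 8.0894 eV
KE_max = E_photon - φ = 8.0894 - 3.27 = 4.8194 eV

Since eV_s = KE_max:
V_s = KE_max/e = 4.8194 V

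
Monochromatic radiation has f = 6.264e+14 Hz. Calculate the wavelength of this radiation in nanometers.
478.60 nm

Using the wave equation: c = fλ

Solving for wavelength:
λ = c/f = (3×10⁸ m/s) / (6.264e+14 Hz)
λ = 478.60 nm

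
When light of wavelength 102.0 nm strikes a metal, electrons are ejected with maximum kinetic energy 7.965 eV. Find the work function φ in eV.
4.19 eV

From Einstein's photoelectric equation: KE_max = hf - φ = hc/λ - φ

Rearranging for φ:
φ = hc/λ - KE_max

Calculate photon energy:
E_photon = hc/λ = 12.1553 eV

Therefore:
φ = 12.1553 - 7.965 = 4.19 eV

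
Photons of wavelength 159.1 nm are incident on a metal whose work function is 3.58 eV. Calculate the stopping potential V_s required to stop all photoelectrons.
4.2128 V

The stopping potential V_s satisfies: eV_s = KE_max

First, find KE_max using Einstein's equation:
E_photon = hc/λ = 7.7928 eV
KE_max = E_photon - φ = 7.7928 - 3.58 = 4.2128 eV

Since eV_s = KE_max:
V_s = KE_max/e = 4.2128 V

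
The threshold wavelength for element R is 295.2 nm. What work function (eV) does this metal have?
4.20 eV

At the threshold wavelength, photon energy equals work function:
φ = hc/λ₀

Calculating:
φ = (6.626×10⁻³⁴ J·s)(3×10⁸ m/s) / (295.2×10⁻⁹ m)
φ = 4.20 eV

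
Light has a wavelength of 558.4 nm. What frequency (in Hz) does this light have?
5.3688e+14 Hz

Using the wave equation: c = fλ

Solving for frequency:
f = c/λ = (3×10⁸ m/s) / (558.4×10⁻⁹ m)
f = 5.3688e+14 Hz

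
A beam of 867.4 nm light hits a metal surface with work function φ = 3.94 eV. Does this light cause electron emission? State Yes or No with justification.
No

For photoemission, the photon energy must exceed the work function.

Photon energy: E = hc/λ = 1.4294 eV
Work function: φ = 3.94 eV

Since E_photon (1.4294 eV) < φ (3.94 eV), photoemission will NOT occur.
The threshold wavelength is λ₀ = hc/φ = 314.7 nm.
Since 867.4 nm > 314.7 nm, the photons lack sufficient energy.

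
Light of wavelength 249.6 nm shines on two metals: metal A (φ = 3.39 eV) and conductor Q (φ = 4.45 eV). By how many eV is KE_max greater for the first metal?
1.0600 eV

Using KE_max = hc/λ - φ for each metal:

Photon energy: E = hc/λ = 4.9673 eV

For metal A (φ₁ = 3.39 eV):
KE₁ = E - φ₁ = 4.9673 - 3.39 = 1.5773 eV

For conductor Q (φ₂ = 4.45 eV):
KE₂ = E - φ₂ = 4.9673 - 4.45 = 0.5173 eV

Difference:
ΔKE = KE₁ - KE₂ = 1.5773 - 0.5173 = 1.0600 eV

Note: The difference equals the difference in work functions: 4.45 - 3.39 = 1.06 eV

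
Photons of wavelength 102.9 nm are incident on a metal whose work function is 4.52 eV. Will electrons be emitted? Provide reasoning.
Yes

For photoemission, the photon energy must exceed the work function.

Photon energy: E = hc/λ = 12.0490 eV
Work function: φ = 4.52 eV

Since E_photon (12.0490 eV) > φ (4.52 eV), photoemission WILL occur.
The threshold wavelength is λ₀ = hc/φ = 274.3 nm.
Since 102.9 nm < 274.3 nm, the light has sufficient energy.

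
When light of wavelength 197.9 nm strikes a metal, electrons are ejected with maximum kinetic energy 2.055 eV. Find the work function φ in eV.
4.21 eV

From Einstein's photoelectric equation: KE_max = hf - φ = hc/λ - φ

Rearranging for φ:
φ = hc/λ - KE_max

Calculate photon energy:
E_photon = hc/λ = 6.2650 eV

Therefore:
φ = 6.2650 - 2.055 = 4.21 eV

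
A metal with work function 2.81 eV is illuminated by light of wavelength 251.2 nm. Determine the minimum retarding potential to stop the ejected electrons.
2.1257 V

The stopping potential V_s satisfies: eV_s = KE_max

First, find KE_max using Einstein's equation:
E_photon = hc/λ = 4.9357 eV
KE_max = E_photon - φ = 4.9357 - 2.81 = 2.1257 eV

Since eV_s = KE_max:
V_s = KE_max/e = 2.1257 V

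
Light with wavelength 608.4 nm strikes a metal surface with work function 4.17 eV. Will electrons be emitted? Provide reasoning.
No

For photoemission, the photon energy must exceed the work function.

Photon energy: E = hc/λ = 2.0379 eV
Work function: φ = 4.17 eV

Since E_photon (2.0379 eV) < φ (4.17 eV), photoemission will NOT occur.
The threshold wavelength is λ₀ = hc/φ = 297.3 nm.
Since 608.4 nm > 297.3 nm, the photons lack sufficient energy.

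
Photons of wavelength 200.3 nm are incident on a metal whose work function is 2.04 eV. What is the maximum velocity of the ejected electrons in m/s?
1.2082e+06 m/s

First, find the maximum kinetic energy:
E_photon = hc/λ = 6.1899 eV
KE_max = E_photon - φ = 6.1899 - 2.04 = 4.1499 eV

Convert to Joules: KE_max = 4.1499 × 1.602×10⁻¹⁹ J = 6.6489e-19 J

Then use KE = ½mv² to find velocity:
v = √(2·KE/m) = √(2 × 6.6489e-19 J / 9.109e-31 kg)
v = 1.2082e+06 m/s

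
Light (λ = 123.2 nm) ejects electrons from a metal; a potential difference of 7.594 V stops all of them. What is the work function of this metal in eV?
2.47 eV

The stopping potential gives the maximum kinetic energy: KE_max = eV_s = 7.594 eV

From Einstein's photoelectric equation: KE_max = hc/λ - φ
Rearranging: φ = hc/λ - KE_max

Calculate photon energy:
E_photon = hc/λ = (6.626×10⁻³⁴ J·s)(3×10⁸ m/s) / (123.2×10⁻⁹ m) = 10.0637 eV

Therefore:
φ = 10.0637 - 7.594 = 2.47 eV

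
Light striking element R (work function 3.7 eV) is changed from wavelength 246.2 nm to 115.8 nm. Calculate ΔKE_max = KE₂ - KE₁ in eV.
5.6708 eV

Using Einstein's equation: KE_max = hc/λ - φ

For λ₁ = 246.2 nm:
KE₁ = hc/λ₁ - φ = 5.0359 - 3.7 = 1.3359 eV

For λ₂ = 115.8 nm:
KE₂ = hc/λ₂ - φ = 10.7068 - 3.7 = 7.0068 eV

Change in KE:
ΔKE = KE₂ - KE₁ = 7.0068 - 1.3359 = 5.6708 eV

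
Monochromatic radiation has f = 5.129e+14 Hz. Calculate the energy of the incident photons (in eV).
2.1212 eV

Using E = hf:

E = hf = (6.626×10⁻³⁴ J·s)(5.129e+14 Hz)
E = 2.1212 eV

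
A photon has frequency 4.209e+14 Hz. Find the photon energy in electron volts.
1.7407 eV

Using E = hf:

E = hf = (6.626×10⁻³⁴ J·s)(4.209e+14 Hz)
E = 1.7407 eV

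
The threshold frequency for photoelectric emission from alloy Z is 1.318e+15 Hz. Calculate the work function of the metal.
5.45 eV

At the threshold frequency, photon energy equals work function:
φ = hf₀

Calculating:
φ = (6.626×10⁻³⁴ J·s)(1.318e+15 Hz)
φ = 5.45 eV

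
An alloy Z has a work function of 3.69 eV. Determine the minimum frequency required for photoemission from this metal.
8.9224e+14 Hz

The threshold frequency is when the photon energy equals the work function:
hf₀ = φ

Solving for f₀:
f₀ = φ/h = (3.69 eV × 1.602×10⁻¹⁹ J/eV) / (6.626×10⁻³⁴ J·s)
f₀ = 8.9224e+14 Hz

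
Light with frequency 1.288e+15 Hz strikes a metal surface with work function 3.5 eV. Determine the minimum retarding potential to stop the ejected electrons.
1.8267 V

The stopping potential V_s satisfies: eV_s = KE_max

First, find KE_max using Einstein's equation:
E_photon = hf = (6.626×10⁻³⁴ J·s)(1.288e+15 Hz) = 5.3267 eV
KE_max = E_photon - φ = 5.3267 - 3.5 = 1.8267 eV

Since eV_s = KE_max:
V_s = KE_max/e = 1.8267 V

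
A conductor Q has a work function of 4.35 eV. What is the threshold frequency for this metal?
1.0518e+15 Hz

The threshold frequency is when the photon energy equals the work function:
hf₀ = φ

Solving for f₀:
f₀ = φ/h = (4.35 eV × 1.602×10⁻¹⁹ J/eV) / (6.626×10⁻³⁴ J·s)
f₀ = 1.0518e+15 Hz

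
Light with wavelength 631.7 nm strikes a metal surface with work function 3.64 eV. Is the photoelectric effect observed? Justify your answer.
No

For photoemission, the photon energy must exceed the work function.

Photon energy: E = hc/λ = 1.9627 eV
Work function: φ = 3.64 eV

Since E_photon (1.9627 eV) < φ (3.64 eV), photoemission will NOT occur.
The threshold wavelength is λ₀ = hc/φ = 340.6 nm.
Since 631.7 nm > 340.6 nm, the photons lack sufficient energy.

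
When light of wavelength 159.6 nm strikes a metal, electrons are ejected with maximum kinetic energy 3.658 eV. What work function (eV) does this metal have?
4.11 eV

From Einstein's photoelectric equation: KE_max = hf - φ = hc/λ - φ

Rearranging for φ:
φ = hc/λ - KE_max

Calculate photon energy:
E_photon = hc/λ = 7.7684 eV

Therefore:
φ = 7.7684 - 3.658 = 4.11 eV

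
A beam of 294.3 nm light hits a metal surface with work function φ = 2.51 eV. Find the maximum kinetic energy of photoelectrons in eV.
1.7029 eV

Using Einstein's photoelectric equation: KE_max = hf - φ = hc/λ - φ

First, calculate the photon energy:
E_photon = hc/λ = (6.626×10⁻³⁴ J·s)(3×10⁸ m/s) / (294.3×10⁻⁹ m)
E_photon = 4.2129 eV

Then, the maximum kinetic energy:
KE_max = E_photon - φ = 4.2129 eV - 2.51 eV = 1.7029 eV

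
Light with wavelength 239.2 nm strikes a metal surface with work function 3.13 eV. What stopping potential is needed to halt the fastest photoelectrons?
2.0533 V

The stopping potential V_s satisfies: eV_s = KE_max

First, find KE_max using Einstein's equation:
E_photon = hc/λ = 5.1833 eV
KE_max = E_photon - φ = 5.1833 - 3.13 = 2.0533 eV

Since eV_s = KE_max:
V_s = KE_max/e = 2.0533 V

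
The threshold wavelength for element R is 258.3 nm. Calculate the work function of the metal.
4.80 eV

At the threshold wavelength, photon energy equals work function:
φ = hc/λ₀

Calculating:
φ = (6.626×10⁻³⁴ J·s)(3×10⁸ m/s) / (258.3×10⁻⁹ m)
φ = 4.80 eV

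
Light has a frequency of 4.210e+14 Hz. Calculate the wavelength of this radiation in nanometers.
712.10 nm

Using the wave equation: c = fλ

Solving for wavelength:
λ = c/f = (3×10⁸ m/s) / (4.210e+14 Hz)
λ = 712.10 nm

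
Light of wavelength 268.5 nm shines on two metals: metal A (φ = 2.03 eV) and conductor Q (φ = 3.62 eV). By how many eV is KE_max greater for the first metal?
1.5900 eV

Using KE_max = hc/λ - φ for each metal:

Photon energy: E = hc/λ = 4.6177 eV

For metal A (φ₁ = 2.03 eV):
KE₁ = E - φ₁ = 4.6177 - 2.03 = 2.5877 eV

For conductor Q (φ₂ = 3.62 eV):
KE₂ = E - φ₂ = 4.6177 - 3.62 = 0.9977 eV

Difference:
ΔKE = KE₁ - KE₂ = 2.5877 - 0.9977 = 1.5900 eV

Note: The difference equals the difference in work functions: 3.62 - 2.03 = 1.59 eV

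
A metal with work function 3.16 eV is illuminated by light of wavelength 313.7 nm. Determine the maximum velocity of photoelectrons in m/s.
5.2793e+05 m/s

First, find the maximum kinetic energy:
E_photon = hc/λ = 3.9523 eV
KE_max = E_photon - φ = 3.9523 - 3.16 = 0.7923 eV

Convert to Joules: KE_max = 0.7923 × 1.602×10⁻¹⁹ J = 1.2694e-19 J

Then use KE = ½mv² to find velocity:
v = √(2·KE/m) = √(2 × 1.2694e-19 J / 9.109e-31 kg)
v = 5.2793e+05 m/s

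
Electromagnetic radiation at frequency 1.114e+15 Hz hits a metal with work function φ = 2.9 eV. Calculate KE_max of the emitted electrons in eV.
1.7071 eV

Using Einstein's photoelectric equation: KE_max = hf - φ

First, calculate the photon energy:
E_photon = hf = (6.626×10⁻³⁴ J·s)(1.114e+15 Hz)
E_photon = 4.6071 eV

Then, the maximum kinetic energy:
KE_max = E_photon - φ = 4.6071 eV - 2.9 eV = 1.7071 eV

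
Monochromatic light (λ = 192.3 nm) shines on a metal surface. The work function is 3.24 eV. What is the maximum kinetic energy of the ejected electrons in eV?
3.2074 eV

Using Einstein's photoelectric equation: KE_max = hf - φ = hc/λ - φ

First, calculate the photon energy:
E_photon = hc/λ = (6.626×10⁻³⁴ J·s)(3×10⁸ m/s) / (192.3×10⁻⁹ m)
E_photon = 6.4474 eV

Then, the maximum kinetic energy:
KE_max = E_photon - φ = 6.4474 eV - 3.24 eV = 3.2074 eV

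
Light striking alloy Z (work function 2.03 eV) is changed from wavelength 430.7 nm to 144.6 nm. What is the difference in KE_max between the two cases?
5.6956 eV

Using Einstein's equation: KE_max = hc/λ - φ

For λ₁ = 430.7 nm:
KE₁ = hc/λ₁ - φ = 2.8787 - 2.03 = 0.8487 eV

For λ₂ = 144.6 nm:
KE₂ = hc/λ₂ - φ = 8.5743 - 2.03 = 6.5443 eV

Change in KE:
ΔKE = KE₂ - KE₁ = 6.5443 - 0.8487 = 5.6956 eV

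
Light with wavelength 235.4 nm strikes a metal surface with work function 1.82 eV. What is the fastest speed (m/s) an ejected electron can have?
1.1011e+06 m/s

First, find the maximum kinetic energy:
E_photon = hc/λ = 5.2670 eV
KE_max = E_photon - φ = 5.2670 - 1.82 = 3.4470 eV

Convert to Joules: KE_max = 3.4470 × 1.602×10⁻¹⁹ J = 5.5226e-19 J

Then use KE = ½mv² to find velocity:
v = √(2·KE/m) = √(2 × 5.5226e-19 J / 9.109e-31 kg)
v = 1.1011e+06 m/s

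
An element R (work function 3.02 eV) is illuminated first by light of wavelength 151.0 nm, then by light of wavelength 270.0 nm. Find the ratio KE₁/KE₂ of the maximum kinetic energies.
3.3021

Using Einstein's equation: KE_max = hc/λ - φ

For λ₁ = 151.0 nm:
E₁ = hc/λ₁ = 8.2109 eV
KE₁ = E₁ - φ = 8.2109 - 3.02 = 5.1909 eV

For λ₂ = 270.0 nm:
E₂ = hc/λ₂ = 4.5920 eV
KE₂ = E₂ - φ = 4.5920 - 3.02 = 1.5720 eV

Ratio: KE₁/KE₂ = 5.1909/1.5720 = 3.3021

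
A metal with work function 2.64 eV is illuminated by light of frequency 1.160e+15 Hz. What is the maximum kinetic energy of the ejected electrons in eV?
2.1574 eV

Using Einstein's photoelectric equation: KE_max = hf - φ

First, calculate the photon energy:
E_photon = hf = (6.626×10⁻³⁴ J·s)(1.160e+15 Hz)
E_photon = 4.7974 eV

Then, the maximum kinetic energy:
KE_max = E_photon - φ = 4.7974 eV - 2.64 eV = 2.1574 eV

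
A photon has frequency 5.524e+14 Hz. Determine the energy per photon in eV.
2.2845 eV

Using E = hf:

E = hf = (6.626×10⁻³⁴ J·s)(5.524e+14 Hz)
E = 2.2845 eV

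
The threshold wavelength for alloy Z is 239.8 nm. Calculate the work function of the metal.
5.17 eV

At the threshold wavelength, photon energy equals work function:
φ = hc/λ₀

Calculating:
φ = (6.626×10⁻³⁴ J·s)(3×10⁸ m/s) / (239.8×10⁻⁹ m)
φ = 5.17 eV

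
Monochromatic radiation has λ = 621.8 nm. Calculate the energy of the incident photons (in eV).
1.9940 eV

Using E = hf = hc/λ:

E = hc/λ = (6.626×10⁻³⁴ J·s)(3×10⁸ m/s) / (621.8×10⁻⁹ m)
E = 1.9940 eV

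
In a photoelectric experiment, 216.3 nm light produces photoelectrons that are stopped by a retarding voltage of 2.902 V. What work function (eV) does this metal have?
2.83 eV

The stopping potential gives the maximum kinetic energy: KE_max = eV_s = 2.902 eV

From Einstein's photoelectric equation: KE_max = hc/λ - φ
Rearranging: φ = hc/λ - KE_max

Calculate photon energy:
E_photon = hc/λ = (6.626×10⁻³⁴ J·s)(3×10⁸ m/s) / (216.3×10⁻⁹ m) = 5.7320 eV

Therefore:
φ = 5.7320 - 2.902 = 2.83 eV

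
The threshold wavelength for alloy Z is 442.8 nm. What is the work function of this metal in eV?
2.80 eV

At the threshold wavelength, photon energy equals work function:
φ = hc/λ₀

Calculating:
φ = (6.626×10⁻³⁴ J·s)(3×10⁸ m/s) / (442.8×10⁻⁹ m)
φ = 2.80 eV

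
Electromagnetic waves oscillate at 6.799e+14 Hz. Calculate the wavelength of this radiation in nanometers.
440.94 nm

Using the wave equation: c = fλ

Solving for wavelength:
λ = c/f = (3×10⁸ m/s) / (6.799e+14 Hz)
λ = 440.94 nm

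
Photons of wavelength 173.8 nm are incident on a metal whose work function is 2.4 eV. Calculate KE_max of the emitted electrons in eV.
4.7337 eV

Using Einstein's photoelectric equation: KE_max = hf - φ = hc/λ - φ

First, calculate the photon energy:
E_photon = hc/λ = (6.626×10⁻³⁴ J·s)(3×10⁸ m/s) / (173.8×10⁻⁹ m)
E_photon = 7.1337 eV

Then, the maximum kinetic energy:
KE_max = E_photon - φ = 7.1337 eV - 2.4 eV = 4.7337 eV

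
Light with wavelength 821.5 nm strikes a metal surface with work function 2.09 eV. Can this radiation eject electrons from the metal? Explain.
No

For photoemission, the photon energy must exceed the work function.

Photon energy: E = hc/λ = 1.5092 eV
Work function: φ = 2.09 eV

Since E_photon (1.5092 eV) < φ (2.09 eV), photoemission will NOT occur.
The threshold wavelength is λ₀ = hc/φ = 593.2 nm.
Since 821.5 nm > 593.2 nm, the photons lack sufficient energy.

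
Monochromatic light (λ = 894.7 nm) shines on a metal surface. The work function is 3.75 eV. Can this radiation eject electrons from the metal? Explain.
No

For photoemission, the photon energy must exceed the work function.

Photon energy: E = hc/λ = 1.3858 eV
Work function: φ = 3.75 eV

Since E_photon (1.3858 eV) < φ (3.75 eV), photoemission will NOT occur.
The threshold wavelength is λ₀ = hc/φ = 330.6 nm.
Since 894.7 nm > 330.6 nm, the photons lack sufficient energy.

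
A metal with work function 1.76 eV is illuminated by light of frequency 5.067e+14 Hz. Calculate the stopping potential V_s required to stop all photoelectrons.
0.3355 V

The stopping potential V_s satisfies: eV_s = KE_max

First, find KE_max using Einstein's equation:
E_photon = hf = (6.626×10⁻³⁴ J·s)(5.067e+14 Hz) = 2.0955 eV
KE_max = E_photon - φ = 2.0955 - 1.76 = 0.3355 eV

Since eV_s = KE_max:
V_s = KE_max/e = 0.3355 V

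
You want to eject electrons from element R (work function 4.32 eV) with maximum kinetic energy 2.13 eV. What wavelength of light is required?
192.22 nm

From Einstein's equation: KE_max = hc/λ - φ

Rearranging for λ:
hc/λ = KE_max + φ
λ = hc/(KE_max + φ)

Required photon energy:
E_photon = KE_max + φ = 2.13 + 4.32 = 6.45 eV

Required wavelength:
λ = hc/E_photon = (6.626×10⁻³⁴)(3×10⁸) / (6.45 × 1.602×10⁻¹⁹)
λ = 192.22 nm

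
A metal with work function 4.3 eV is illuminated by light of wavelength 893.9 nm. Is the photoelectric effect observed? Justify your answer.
No

For photoemission, the photon energy must exceed the work function.

Photon energy: E = hc/λ = 1.3870 eV
Work function: φ = 4.3 eV

Since E_photon (1.3870 eV) < φ (4.3 eV), photoemission will NOT occur.
The threshold wavelength is λ₀ = hc/φ = 288.3 nm.
Since 893.9 nm > 288.3 nm, the photons lack sufficient energy.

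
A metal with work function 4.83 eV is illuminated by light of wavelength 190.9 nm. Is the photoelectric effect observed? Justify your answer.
Yes

For photoemission, the photon energy must exceed the work function.

Photon energy: E = hc/λ = 6.4947 eV
Work function: φ = 4.83 eV

Since E_photon (6.4947 eV) > φ (4.83 eV), photoemission WILL occur.
The threshold wavelength is λ₀ = hc/φ = 256.7 nm.
Since 190.9 nm < 256.7 nm, the light has sufficient energy.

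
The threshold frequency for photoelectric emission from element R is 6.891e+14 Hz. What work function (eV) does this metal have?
2.85 eV

At the threshold frequency, photon energy equals work function:
φ = hf₀

Calculating:
φ = (6.626×10⁻³⁴ J·s)(6.891e+14 Hz)
φ = 2.85 eV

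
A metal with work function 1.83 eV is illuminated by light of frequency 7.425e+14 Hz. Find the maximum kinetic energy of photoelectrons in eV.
1.2407 eV

Using Einstein's photoelectric equation: KE_max = hf - φ

First, calculate the photon energy:
E_photon = hf = (6.626×10⁻³⁴ J·s)(7.425e+14 Hz)
E_photon = 3.0707 eV

Then, the maximum kinetic energy:
KE_max = E_photon - φ = 3.0707 eV - 1.83 eV = 1.2407 eV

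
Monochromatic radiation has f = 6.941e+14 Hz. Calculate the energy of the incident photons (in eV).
2.8706 eV

Using E = hf:

E = hf = (6.626×10⁻³⁴ J·s)(6.941e+14 Hz)
E = 2.8706 eV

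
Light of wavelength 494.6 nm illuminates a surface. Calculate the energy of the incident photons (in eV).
2.5068 eV

Using E = hf = hc/λ:

E = hc/λ = (6.626×10⁻³⁴ J·s)(3×10⁸ m/s) / (494.6×10⁻⁹ m)
E = 2.5068 eV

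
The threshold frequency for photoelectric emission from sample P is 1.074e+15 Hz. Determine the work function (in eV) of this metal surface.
4.44 eV

At the threshold frequency, photon energy equals work function:
φ = hf₀

Calculating:
φ = (6.626×10⁻³⁴ J·s)(1.074e+15 Hz)
φ = 4.44 eV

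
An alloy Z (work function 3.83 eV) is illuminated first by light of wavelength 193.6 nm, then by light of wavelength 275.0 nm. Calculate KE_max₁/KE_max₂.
3.7938

Using Einstein's equation: KE_max = hc/λ - φ

For λ₁ = 193.6 nm:
E₁ = hc/λ₁ = 6.4041 eV
KE₁ = E₁ - φ = 6.4041 - 3.83 = 2.5741 eV

For λ₂ = 275.0 nm:
E₂ = hc/λ₂ = 4.5085 eV
KE₂ = E₂ - φ = 4.5085 - 3.83 = 0.6785 eV

Ratio: KE₁/KE₂ = 2.5741/0.6785 = 3.7938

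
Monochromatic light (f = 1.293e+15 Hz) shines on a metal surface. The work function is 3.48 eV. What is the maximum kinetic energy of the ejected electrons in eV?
1.8674 eV

Using Einstein's photoelectric equation: KE_max = hf - φ

First, calculate the photon energy:
E_photon = hf = (6.626×10⁻³⁴ J·s)(1.293e+15 Hz)
E_photon = 5.3474 eV

Then, the maximum kinetic energy:
KE_max = E_photon - φ = 5.3474 eV - 3.48 eV = 1.8674 eV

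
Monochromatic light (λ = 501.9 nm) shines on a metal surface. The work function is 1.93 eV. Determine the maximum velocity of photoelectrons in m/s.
4.3596e+05 m/s

First, find the maximum kinetic energy:
E_photon = hc/λ = 2.4703 eV
KE_max = E_photon - φ = 2.4703 - 1.93 = 0.5403 eV

Convert to Joules: KE_max = 0.5403 × 1.602×10⁻¹⁹ J = 8.6565e-20 J

Then use KE = ½mv² to find velocity:
v = √(2·KE/m) = √(2 × 8.6565e-20 J / 9.109e-31 kg)
v = 4.3596e+05 m/s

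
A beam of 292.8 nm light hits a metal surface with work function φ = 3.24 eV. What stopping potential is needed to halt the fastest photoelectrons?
0.9944 V

The stopping potential V_s satisfies: eV_s = KE_max

First, find KE_max using Einstein's equation:
E_photon = hc/λ = 4.2344 eV
KE_max = E_photon - φ = 4.2344 - 3.24 = 0.9944 eV

Since eV_s = KE_max:
V_s = KE_max/e = 0.9944 V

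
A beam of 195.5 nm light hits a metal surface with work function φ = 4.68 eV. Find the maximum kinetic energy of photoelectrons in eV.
1.6619 eV

Using Einstein's photoelectric equation: KE_max = hf - φ = hc/λ - φ

First, calculate the photon energy:
E_photon = hc/λ = (6.626×10⁻³⁴ J·s)(3×10⁸ m/s) / (195.5×10⁻⁹ m)
E_photon = 6.3419 eV

Then, the maximum kinetic energy:
KE_max = E_photon - φ = 6.3419 eV - 4.68 eV = 1.6619 eV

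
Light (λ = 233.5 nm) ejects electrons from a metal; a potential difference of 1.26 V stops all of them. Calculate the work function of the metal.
4.05 eV

The stopping potential gives the maximum kinetic energy: KE_max = eV_s = 1.26 eV

From Einstein's photoelectric equation: KE_max = hc/λ - φ
Rearranging: φ = hc/λ - KE_max

Calculate photon energy:
E_photon = hc/λ = (6.626×10⁻³⁴ J·s)(3×10⁸ m/s) / (233.5×10⁻⁹ m) = 5.3098 eV

Therefore:
φ = 5.3098 - 1.26 = 4.05 eV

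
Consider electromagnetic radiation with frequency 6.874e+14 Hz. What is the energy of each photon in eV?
2.8429 eV

Using E = hf:

E = hf = (6.626×10⁻³⁴ J·s)(6.874e+14 Hz)
E = 2.8429 eV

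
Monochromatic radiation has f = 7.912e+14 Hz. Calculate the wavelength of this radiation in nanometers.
378.91 nm

Using the wave equation: c = fλ

Solving for wavelength:
λ = c/f = (3×10⁸ m/s) / (7.912e+14 Hz)
λ = 378.91 nm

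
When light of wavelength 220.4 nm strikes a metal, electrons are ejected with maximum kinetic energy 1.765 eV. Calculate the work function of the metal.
3.86 eV

From Einstein's photoelectric equation: KE_max = hf - φ = hc/λ - φ

Rearranging for φ:
φ = hc/λ - KE_max

Calculate photon energy:
E_photon = hc/λ = 5.6254 eV

Therefore:
φ = 5.6254 - 1.765 = 3.86 eV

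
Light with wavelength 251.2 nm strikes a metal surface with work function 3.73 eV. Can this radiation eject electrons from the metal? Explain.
Yes

For photoemission, the photon energy must exceed the work function.

Photon energy: E = hc/λ = 4.9357 eV
Work function: φ = 3.73 eV

Since E_photon (4.9357 eV) > φ (3.73 eV), photoemission WILL occur.
The threshold wavelength is λ₀ = hc/φ = 332.4 nm.
Since 251.2 nm < 332.4 nm, the light has sufficient energy.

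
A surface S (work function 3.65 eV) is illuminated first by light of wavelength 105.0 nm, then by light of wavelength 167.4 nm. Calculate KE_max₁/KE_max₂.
2.1717

Using Einstein's equation: KE_max = hc/λ - φ

For λ₁ = 105.0 nm:
E₁ = hc/λ₁ = 11.8080 eV
KE₁ = E₁ - φ = 11.8080 - 3.65 = 8.1580 eV

For λ₂ = 167.4 nm:
E₂ = hc/λ₂ = 7.4065 eV
KE₂ = E₂ - φ = 7.4065 - 3.65 = 3.7565 eV

Ratio: KE₁/KE₂ = 8.1580/3.7565 = 2.1717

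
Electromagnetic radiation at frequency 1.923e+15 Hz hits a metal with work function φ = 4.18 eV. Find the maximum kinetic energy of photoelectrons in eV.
3.7729 eV

Using Einstein's photoelectric equation: KE_max = hf - φ

First, calculate the photon energy:
E_photon = hf = (6.626×10⁻³⁴ J·s)(1.923e+15 Hz)
E_photon = 7.9529 eV

Then, the maximum kinetic energy:
KE_max = E_photon - φ = 7.9529 eV - 4.18 eV = 3.7729 eV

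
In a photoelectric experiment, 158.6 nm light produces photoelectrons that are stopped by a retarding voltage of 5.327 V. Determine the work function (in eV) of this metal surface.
2.49 eV

The stopping potential gives the maximum kinetic energy: KE_max = eV_s = 5.327 eV

From Einstein's photoelectric equation: KE_max = hc/λ - φ
Rearranging: φ = hc/λ - KE_max

Calculate photon energy:
E_photon = hc/λ = (6.626×10⁻³⁴ J·s)(3×10⁸ m/s) / (158.6×10⁻⁹ m) = 7.8174 eV

Therefore:
φ = 7.8174 - 5.327 = 2.49 eV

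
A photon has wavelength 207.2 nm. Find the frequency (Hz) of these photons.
1.4469e+15 Hz

Using the wave equation: c = fλ

Solving for frequency:
f = c/λ = (3×10⁸ m/s) / (207.2×10⁻⁹ m)
f = 1.4469e+15 Hz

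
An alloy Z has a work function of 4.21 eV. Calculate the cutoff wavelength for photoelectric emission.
294.50 nm

The threshold wavelength is when the photon energy equals the work function:
hc/λ₀ = φ

Solving for λ₀:
λ₀ = hc/φ = (6.626×10⁻³⁴ J·s)(3×10⁸ m/s) / (4.21 eV × 1.602×10⁻¹⁹ J/eV)
λ₀ = 294.50 nm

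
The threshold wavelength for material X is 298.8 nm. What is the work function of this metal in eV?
4.15 eV

At the threshold wavelength, photon energy equals work function:
φ = hc/λ₀

Calculating:
φ = (6.626×10⁻³⁴ J·s)(3×10⁸ m/s) / (298.8×10⁻⁹ m)
φ = 4.15 eV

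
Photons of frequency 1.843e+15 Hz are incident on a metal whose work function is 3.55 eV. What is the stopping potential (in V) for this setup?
4.0720 V

The stopping potential V_s satisfies: eV_s = KE_max

First, find KE_max using Einstein's equation:
E_photon = hf = (6.626×10⁻³⁴ J·s)(1.843e+15 Hz) = 7.6220 eV
KE_max = E_photon - φ = 7.6220 - 3.55 = 4.0720 eV

Since eV_s = KE_max:
V_s = KE_max/e = 4.0720 V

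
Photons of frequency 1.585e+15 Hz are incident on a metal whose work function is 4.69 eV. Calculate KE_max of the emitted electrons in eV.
1.8650 eV

Using Einstein's photoelectric equation: KE_max = hf - φ

First, calculate the photon energy:
E_photon = hf = (6.626×10⁻³⁴ J·s)(1.585e+15 Hz)
E_photon = 6.5550 eV

Then, the maximum kinetic energy:
KE_max = E_photon - φ = 6.5550 eV - 4.69 eV = 1.8650 eV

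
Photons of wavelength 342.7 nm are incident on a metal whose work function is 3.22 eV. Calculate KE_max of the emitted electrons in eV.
0.3979 eV

Using Einstein's photoelectric equation: KE_max = hf - φ = hc/λ - φ

First, calculate the photon energy:
E_photon = hc/λ = (6.626×10⁻³⁴ J·s)(3×10⁸ m/s) / (342.7×10⁻⁹ m)
E_photon = 3.6179 eV

Then, the maximum kinetic energy:
KE_max = E_photon - φ = 3.6179 eV - 3.22 eV = 0.3979 eV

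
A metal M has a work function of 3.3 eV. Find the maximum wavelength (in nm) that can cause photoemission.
375.71 nm

The threshold wavelength is when the photon energy equals the work function:
hc/λ₀ = φ

Solving for λ₀:
λ₀ = hc/φ = (6.626×10⁻³⁴ J·s)(3×10⁸ m/s) / (3.3 eV × 1.602×10⁻¹⁹ J/eV)
λ₀ = 375.71 nm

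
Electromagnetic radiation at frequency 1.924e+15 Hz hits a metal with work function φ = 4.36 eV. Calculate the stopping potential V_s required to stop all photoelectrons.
3.5970 V

The stopping potential V_s satisfies: eV_s = KE_max

First, find KE_max using Einstein's equation:
E_photon = hf = (6.626×10⁻³⁴ J·s)(1.924e+15 Hz) = 7.9570 eV
KE_max = E_photon - φ = 7.9570 - 4.36 = 3.5970 eV

Since eV_s = KE_max:
V_s = KE_max/e = 3.5970 V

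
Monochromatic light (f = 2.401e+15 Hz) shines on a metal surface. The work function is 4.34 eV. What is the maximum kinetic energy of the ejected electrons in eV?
5.5897 eV

Using Einstein's photoelectric equation: KE_max = hf - φ

First, calculate the photon energy:
E_photon = hf = (6.626×10⁻³⁴ J·s)(2.401e+15 Hz)
E_photon = 9.9297 eV

Then, the maximum kinetic energy:
KE_max = E_photon - φ = 9.9297 eV - 4.34 eV = 5.5897 eV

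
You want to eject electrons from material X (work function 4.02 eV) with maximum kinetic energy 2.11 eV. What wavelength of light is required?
202.26 nm

From Einstein's equation: KE_max = hc/λ - φ

Rearranging for λ:
hc/λ = KE_max + φ
λ = hc/(KE_max + φ)

Required photon energy:
E_photon = KE_max + φ = 2.11 + 4.02 = 6.13 eV

Required wavelength:
λ = hc/E_photon = (6.626×10⁻³⁴)(3×10⁸) / (6.13 × 1.602×10⁻¹⁹)
λ = 202.26 nm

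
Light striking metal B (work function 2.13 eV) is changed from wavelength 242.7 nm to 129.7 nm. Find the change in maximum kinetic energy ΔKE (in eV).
4.4508 eV

Using Einstein's equation: KE_max = hc/λ - φ

For λ₁ = 242.7 nm:
KE₁ = hc/λ₁ - φ = 5.1085 - 2.13 = 2.9785 eV

For λ₂ = 129.7 nm:
KE₂ = hc/λ₂ - φ = 9.5593 - 2.13 = 7.4293 eV

Change in KE:
ΔKE = KE₂ - KE₁ = 7.4293 - 2.9785 = 4.4508 eV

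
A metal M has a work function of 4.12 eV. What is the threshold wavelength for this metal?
300.93 nm

The threshold wavelength is when the photon energy equals the work function:
hc/λ₀ = φ

Solving for λ₀:
λ₀ = hc/φ = (6.626×10⁻³⁴ J·s)(3×10⁸ m/s) / (4.12 eV × 1.602×10⁻¹⁹ J/eV)
λ₀ = 300.93 nm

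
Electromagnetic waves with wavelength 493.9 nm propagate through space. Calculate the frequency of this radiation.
6.0699e+14 Hz

Using the wave equation: c = fλ

Solving for frequency:
f = c/λ = (3×10⁸ m/s) / (493.9×10⁻⁹ m)
f = 6.0699e+14 Hz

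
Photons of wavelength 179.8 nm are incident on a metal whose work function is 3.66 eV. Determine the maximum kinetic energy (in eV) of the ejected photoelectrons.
3.2357 eV

Using Einstein's photoelectric equation: KE_max = hf - φ = hc/λ - φ

First, calculate the photon energy:
E_photon = hc/λ = (6.626×10⁻³⁴ J·s)(3×10⁸ m/s) / (179.8×10⁻⁹ m)
E_photon = 6.8957 eV

Then, the maximum kinetic energy:
KE_max = E_photon - φ = 6.8957 eV - 3.66 eV = 3.2357 eV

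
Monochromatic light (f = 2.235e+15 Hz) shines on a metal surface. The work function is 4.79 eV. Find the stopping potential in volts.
4.4532 V

The stopping potential V_s satisfies: eV_s = KE_max

First, find KE_max using Einstein's equation:
E_photon = hf = (6.626×10⁻³⁴ J·s)(2.235e+15 Hz) = 9.2432 eV
KE_max = E_photon - φ = 9.2432 - 4.79 = 4.4532 eV

Since eV_s = KE_max:
V_s = KE_max/e = 4.4532 V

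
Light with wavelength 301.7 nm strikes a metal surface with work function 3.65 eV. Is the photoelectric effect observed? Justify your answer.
Yes

For photoemission, the photon energy must exceed the work function.

Photon energy: E = hc/λ = 4.1095 eV
Work function: φ = 3.65 eV

Since E_photon (4.1095 eV) > φ (3.65 eV), photoemission WILL occur.
The threshold wavelength is λ₀ = hc/φ = 339.7 nm.
Since 301.7 nm < 339.7 nm, the light has sufficient energy.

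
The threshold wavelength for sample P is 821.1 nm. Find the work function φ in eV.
1.51 eV

At the threshold wavelength, photon energy equals work function:
φ = hc/λ₀

Calculating:
φ = (6.626×10⁻³⁴ J·s)(3×10⁸ m/s) / (821.1×10⁻⁹ m)
φ = 1.51 eV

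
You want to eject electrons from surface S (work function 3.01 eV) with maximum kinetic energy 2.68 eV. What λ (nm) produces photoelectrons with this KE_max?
217.90 nm

From Einstein's equation: KE_max = hc/λ - φ

Rearranging for λ:
hc/λ = KE_max + φ
λ = hc/(KE_max + φ)

Required photon energy:
E_photon = KE_max + φ = 2.68 + 3.01 = 5.69 eV

Required wavelength:
λ = hc/E_photon = (6.626×10⁻³⁴)(3×10⁸) / (5.69 × 1.602×10⁻¹⁹)
λ = 217.90 nm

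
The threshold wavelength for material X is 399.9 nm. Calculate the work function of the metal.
3.10 eV

At the threshold wavelength, photon energy equals work function:
φ = hc/λ₀

Calculating:
φ = (6.626×10⁻³⁴ J·s)(3×10⁸ m/s) / (399.9×10⁻⁹ m)
φ = 3.10 eV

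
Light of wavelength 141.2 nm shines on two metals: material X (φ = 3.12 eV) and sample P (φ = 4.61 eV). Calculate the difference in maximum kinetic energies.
1.4900 eV

Using KE_max = hc/λ - φ for each metal:

Photon energy: E = hc/λ = 8.7808 eV

For material X (φ₁ = 3.12 eV):
KE₁ = E - φ₁ = 8.7808 - 3.12 = 5.6608 eV

For sample P (φ₂ = 4.61 eV):
KE₂ = E - φ₂ = 8.7808 - 4.61 = 4.1708 eV

Difference:
ΔKE = KE₁ - KE₂ = 5.6608 - 4.1708 = 1.4900 eV

Note: The difference equals the difference in work functions: 4.61 - 3.12 = 1.49 eV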